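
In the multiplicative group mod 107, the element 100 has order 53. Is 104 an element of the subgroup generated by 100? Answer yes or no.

no

104 ∈ ⟨100⟩ iff 104^53 ≡ 1 (mod 107), since |⟨100⟩| = 53.
104^53 mod 107 = 106.
Since 106 ≠ 1, 104 does not lie in the subgroup.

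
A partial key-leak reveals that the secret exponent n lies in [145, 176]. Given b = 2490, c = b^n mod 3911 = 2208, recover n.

163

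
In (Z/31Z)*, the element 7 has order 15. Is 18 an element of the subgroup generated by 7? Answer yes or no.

18 ∈ ⟨7⟩ iff 18^15 ≡ 1 (mod 31), since |⟨7⟩| = 15.
18^15 mod 31 = 1.
Since 1 = 1, 18 lies in the subgroup.

yes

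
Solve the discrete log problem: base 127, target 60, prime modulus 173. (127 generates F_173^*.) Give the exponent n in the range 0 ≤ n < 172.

Baby-step giant-step with m = ceil(sqrt(172)) = 14.
Baby table (127^j mod 173 for j=0..13):
  0:1  1:127  2:40  3:63  4:43  5:98  6:163  7:114
  8:119  9:62  10:89  11:58  12:100  13:71
Giant step factor: 127^(-14) ≡ 33 (mod 173).
Scan 60·33^i mod 173 for i = 0, 1, …:
  i=0: 60   i=1: 77   i=2: 119
Match at i=2, j=8: n = 2·14 + 8 = 36.

36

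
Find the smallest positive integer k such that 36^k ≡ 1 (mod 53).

The order of 36 must divide p − 1 = 52 = 2^2 · 13.
Divisors: 1, 2, 4, 13, 26, 52.
Check each in increasing order: 36^1 ≡ 36;  36^2 ≡ 24;  36^4 ≡ 46;  36^13 ≡ 1.
Smallest exponent giving 1 is 13.

13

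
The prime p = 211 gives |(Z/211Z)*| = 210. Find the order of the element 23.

10

The order of 23 must divide p − 1 = 210 = 2 · 3 · 5 · 7.
Divisors: 1, 2, 3, 5, 6, 7, 10, 14, 15, 21, 30, 35, 42, 70, 105, 210.
Check each in increasing order: 23^1 ≡ 23;  23^2 ≡ 107;  23^3 ≡ 140;  23^5 ≡ 210;  23^6 ≡ 188;  23^7 ≡ 104;  23^10 ≡ 1.
Smallest exponent giving 1 is 10.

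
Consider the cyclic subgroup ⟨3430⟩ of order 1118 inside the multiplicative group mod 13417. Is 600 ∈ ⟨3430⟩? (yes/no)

yes

600 ∈ ⟨3430⟩ iff 600^1118 ≡ 1 (mod 13417), since |⟨3430⟩| = 1118.
600^1118 mod 13417 = 1.
Since 1 = 1, 600 lies in the subgroup.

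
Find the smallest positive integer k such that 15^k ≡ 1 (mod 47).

The order of 15 must divide p − 1 = 46 = 2 · 23.
Divisors: 1, 2, 23, 46.
Check each in increasing order: 15^1 ≡ 15;  15^2 ≡ 37;  15^23 ≡ 46;  15^46 ≡ 1.
Smallest exponent giving 1 is 46.

46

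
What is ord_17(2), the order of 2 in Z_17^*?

The order of 2 must divide p − 1 = 16 = 2^4.
Divisors: 1, 2, 4, 8, 16.
Check each in increasing order: 2^1 ≡ 2;  2^2 ≡ 4;  2^4 ≡ 16;  2^8 ≡ 1.
Smallest exponent giving 1 is 8.

8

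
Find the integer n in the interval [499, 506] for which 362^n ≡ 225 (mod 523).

500

Compute 362^499 mod 523 = 213, then multiply by 362 repeatedly:
  362^499=213  362^500=225
Found 225 at exponent 500.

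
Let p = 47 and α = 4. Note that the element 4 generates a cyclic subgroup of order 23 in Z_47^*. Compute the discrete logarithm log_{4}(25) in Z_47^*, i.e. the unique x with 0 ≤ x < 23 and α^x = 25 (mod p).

Successive powers of 4 modulo 47:
  4^0=1  4^1=4  4^2=16  4^3=17  4^4=21  4^5=37
  4^6=7  4^7=28  4^8=18  4^9=25
So 4^9 ≡ 25 (mod 47), giving x = 9.

9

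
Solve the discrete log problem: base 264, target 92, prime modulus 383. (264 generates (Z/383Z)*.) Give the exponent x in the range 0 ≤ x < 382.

350

Baby-step giant-step with m = ceil(sqrt(382)) = 20.
Baby table (264^j mod 383 for j=0..19):
  0:1  1:264  2:373  3:41  4:100  5:356  6:149  7:270
  8:42  9:364  10:346  11:190  12:370  13:15  14:130  15:233
  16:232  17:351  18:361  19:320
Giant step factor: 264^(-20) ≡ 336 (mod 383).
Scan 92·336^i mod 383 for i = 0, 1, …:
  i=0: 92   i=1: 272   i=2: 238   i=3: 304
  i=4: 266   i=5: 137   i=6: 72   i=7: 63
  i=8: 103   i=9: 138     …   i=16: 286
  i=17: 346
Match at i=17, j=10: x = 17·20 + 10 = 350.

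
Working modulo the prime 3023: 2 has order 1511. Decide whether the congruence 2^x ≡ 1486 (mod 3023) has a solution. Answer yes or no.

1486 ∈ ⟨2⟩ iff 1486^1511 ≡ 1 (mod 3023), since |⟨2⟩| = 1511.
1486^1511 mod 3023 = 1.
Since 1 = 1, 1486 lies in the subgroup.

yes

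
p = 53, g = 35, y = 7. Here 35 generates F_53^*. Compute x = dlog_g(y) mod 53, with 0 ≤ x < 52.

Baby-step giant-step with m = ceil(sqrt(52)) = 8.
Baby table (35^j mod 53 for j=0..7):
  0:1  1:35  2:6  3:51  4:36  5:41  6:4  7:34
Giant step factor: 35^(-8) ≡ 42 (mod 53).
Scan 7·42^i mod 53 for i = 0, 1, …:
  i=0: 7   i=1: 29   i=2: 52   i=3: 11
  i=4: 38   i=5: 6
Match at i=5, j=2: x = 5·8 + 2 = 42.

42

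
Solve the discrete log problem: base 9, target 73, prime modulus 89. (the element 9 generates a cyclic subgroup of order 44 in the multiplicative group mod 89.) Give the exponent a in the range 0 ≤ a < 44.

10

Successive powers of 9 modulo 89:
  9^0=1  9^1=9  9^2=81  9^3=17  9^4=64  9^5=42
  9^6=22  9^7=20  9^8=2  9^9=18  9^10=73
So 9^10 ≡ 73 (mod 89), giving a = 10.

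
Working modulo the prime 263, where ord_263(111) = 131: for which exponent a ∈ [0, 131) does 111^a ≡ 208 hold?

Baby-step giant-step with m = ceil(sqrt(131)) = 12.
Baby table (111^j mod 263 for j=0..11):
  0:1  1:111  2:223  3:31  4:22  5:75  6:172  7:156
  8:221  9:72  10:102  11:13
Giant step factor: 111^(-12) ≡ 150 (mod 263).
Scan 208·150^i mod 263 for i = 0, 1, …:
  i=0: 208   i=1: 166   i=2: 178   i=3: 137
  i=4: 36   i=5: 140   i=6: 223
Match at i=6, j=2: a = 6·12 + 2 = 74.

74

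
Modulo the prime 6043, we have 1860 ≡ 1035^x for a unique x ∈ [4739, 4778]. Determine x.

Compute 1035^4739 mod 6043 = 722, then multiply by 1035 repeatedly:
  1035^4739=722  1035^4740=3981  1035^4741=5052  1035^4742=1625  1035^4743=1921
  1035^4744=88  1035^4745=435  1035^4746=3043  1035^4747=1102  1035^4748=4486
  1035^4749=1986  1035^4750=890  1035^4751=2614  1035^4752=4269  1035^4753=982
  1035^4754=1146  1035^4755=1682  1035^4756=486  1035^4757=1441  1035^4758=4857
  1035^4759=5262  1035^4760=1427  1035^4761=2453  1035^4762=795  1035^4763=977
  1035^4764=2014  1035^4765=5698  1035^4766=5505  1035^4767=5169  1035^4768=1860
Found 1860 at exponent 4768.

4768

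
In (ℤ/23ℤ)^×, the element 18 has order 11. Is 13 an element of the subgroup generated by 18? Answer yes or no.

yes

13 ∈ ⟨18⟩ iff 13^11 ≡ 1 (mod 23), since |⟨18⟩| = 11.
13^11 mod 23 = 1.
Since 1 = 1, 13 lies in the subgroup.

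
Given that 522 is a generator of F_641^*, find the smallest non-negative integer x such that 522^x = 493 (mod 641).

544

Baby-step giant-step with m = ceil(sqrt(640)) = 26.
Baby table (522^j mod 641 for j=0..25):
  0:1  1:522  2:59  3:30  4:276  5:488  6:259  7:588
  8:538  9:78  10:333  11:115  12:417  13:375  14:245  15:331
  16:353  17:299  18:315  19:334  20:637  21:476  22:405  23:521
  24:178  25:612
Giant step factor: 522^(-26) ≡ 456 (mod 641).
Scan 493·456^i mod 641 for i = 0, 1, …:
  i=0: 493   i=1: 458   i=2: 523   i=3: 36
  i=4: 391   i=5: 98   i=6: 459   i=7: 338
  i=8: 288   i=9: 564     …   i=19: 200
  i=20: 178
Match at i=20, j=24: x = 20·26 + 24 = 544.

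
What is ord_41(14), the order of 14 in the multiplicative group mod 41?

8

The order of 14 must divide p − 1 = 40 = 2^3 · 5.
Divisors: 1, 2, 4, 5, 8, 10, 20, 40.
Check each in increasing order: 14^1 ≡ 14;  14^2 ≡ 32;  14^4 ≡ 40;  14^5 ≡ 27;  14^8 ≡ 1.
Smallest exponent giving 1 is 8.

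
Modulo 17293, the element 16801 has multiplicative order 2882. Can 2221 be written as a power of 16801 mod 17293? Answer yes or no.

2221 ∈ ⟨16801⟩ iff 2221^2882 ≡ 1 (mod 17293), since |⟨16801⟩| = 2882.
2221^2882 mod 17293 = 1.
Since 1 = 1, 2221 lies in the subgroup.

yes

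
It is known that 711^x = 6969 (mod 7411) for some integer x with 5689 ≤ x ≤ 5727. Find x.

5724

Compute 711^5689 mod 7411 = 5462, then multiply by 711 repeatedly:
  711^5689=5462  711^5690=118  711^5691=2377  711^5692=339  711^5693=3877
  711^5694=7066  711^5695=6679  711^5696=5729  711^5697=4680  711^5698=7352
  711^5699=2517  711^5700=3536  711^5701=1767  711^5702=3878  711^5703=366
  711^5704=841  711^5705=5071  711^5706=3735  711^5707=2447  711^5708=5643
  711^5709=2822  711^5710=5472  711^5711=7228  711^5712=3285  711^5713=1170
  711^5714=1838  711^5715=2482  711^5716=884  711^5717=6000  711^5718=4675
  711^5719=3797  711^5720=2063  711^5721=6826  711^5722=6492  711^5723=6170
  711^5724=6969
Found 6969 at exponent 5724.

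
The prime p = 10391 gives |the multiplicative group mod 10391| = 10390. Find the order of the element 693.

1039

The order of 693 must divide p − 1 = 10390 = 2 · 5 · 1039.
Divisors: 1, 2, 5, 10, 1039, 2078, 5195, 10390.
Check each in increasing order: 693^1 ≡ 693;  693^2 ≡ 2263;  693^5 ≡ 7195;  693^10 ≡ 63;  693^1039 ≡ 1.
Smallest exponent giving 1 is 1039.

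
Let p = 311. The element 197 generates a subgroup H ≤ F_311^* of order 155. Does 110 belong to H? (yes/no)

110 ∈ ⟨197⟩ iff 110^155 ≡ 1 (mod 311), since |⟨197⟩| = 155.
110^155 mod 311 = 310.
Since 310 ≠ 1, 110 does not lie in the subgroup.

no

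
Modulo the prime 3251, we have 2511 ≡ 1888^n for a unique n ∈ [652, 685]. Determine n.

Compute 1888^652 mod 3251 = 1791, then multiply by 1888 repeatedly:
  1888^652=1791  1888^653=368  1888^654=2321  1888^655=2951  1888^656=2525
  1888^657=1234  1888^658=2076  1888^659=2033  1888^660=2124  1888^661=1629
  1888^662=106  1888^663=1817  1888^664=691  1888^665=957  1888^666=2511
Found 2511 at exponent 666.

666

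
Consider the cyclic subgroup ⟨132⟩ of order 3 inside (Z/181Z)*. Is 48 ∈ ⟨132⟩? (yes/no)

yes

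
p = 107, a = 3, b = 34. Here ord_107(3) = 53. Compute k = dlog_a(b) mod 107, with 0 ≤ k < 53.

Baby-step giant-step with m = ceil(sqrt(53)) = 8.
Baby table (3^j mod 107 for j=0..7):
  0:1  1:3  2:9  3:27  4:81  5:29  6:87  7:47
Giant step factor: 3^(-8) ≡ 85 (mod 107).
Scan 34·85^i mod 107 for i = 0, 1, …:
  i=0: 34   i=1: 1
Match at i=1, j=0: k = 1·8 + 0 = 8.

8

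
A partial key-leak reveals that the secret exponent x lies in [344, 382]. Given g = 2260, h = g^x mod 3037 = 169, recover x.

Compute 2260^344 mod 3037 = 359, then multiply by 2260 repeatedly:
  2260^344=359  2260^345=461  2260^346=169
Found 169 at exponent 346.

346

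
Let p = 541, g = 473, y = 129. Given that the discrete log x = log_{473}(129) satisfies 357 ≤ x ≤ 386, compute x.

360

Compute 473^357 mod 541 = 379, then multiply by 473 repeatedly:
  473^357=379  473^358=196  473^359=197  473^360=129
Found 129 at exponent 360.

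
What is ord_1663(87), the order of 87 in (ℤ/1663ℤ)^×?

The order of 87 must divide p − 1 = 1662 = 2 · 3 · 277.
Divisors: 1, 2, 3, 6, 277, 554, 831, 1662.
Check each in increasing order: 87^1 ≡ 87;  87^2 ≡ 917;  87^3 ≡ 1618;  87^6 ≡ 362;  87^277 ≡ 1344;  87^554 ≡ 318;  87^831 ≡ 1.
Smallest exponent giving 1 is 831.

831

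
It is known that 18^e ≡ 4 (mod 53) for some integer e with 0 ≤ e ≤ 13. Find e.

6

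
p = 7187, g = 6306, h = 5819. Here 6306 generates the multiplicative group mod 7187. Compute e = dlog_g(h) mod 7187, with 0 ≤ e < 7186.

6583

Baby-step giant-step with m = ceil(sqrt(7186)) = 85.
Baby table (6306^j mod 7187 for j=0..84):
  0:1  1:6306  2:7152  3:2087  4:1225  5:6012  6:247  7:5190
  8:5729  9:5212  10:721  11:4442  12:3513  13:2644  14:6411  15:891
  16:5599  17:4750  18:5271  19:6238  20:2377  21:4467  22:3049  23:1769
  24:1090  25:2768  26:4972  27:3738  28:5655  29:5723  30:3311  31:931
  32:6294  33:3350  34:2507  35:4929  36:5686  37:7160  38:2226  39:945
  40:1147  41:2860  42:2977  43:518  44:3610  45:3431  46:3016  47:2094
  48:2245  49:5767  50:482  51:6578  52:4691  53:6941  54:1116  55:1423
  56:4062  57:504  58:1570  59:3921  60:2546  61:6505  62:4321  63:2309
  64:6879  65:5429  66:3593  67:4034  68:3611  69:2550  70:2981  71:4181
  72:3470  73:4592  74:729  75:4581  76:3233  77:4966  78:1837  79:5865
  80:388  81:3148  82:794  83:4812  84:958
Giant step factor: 6306^(-85) ≡ 1189 (mod 7187).
Scan 5819·1189^i mod 7187 for i = 0, 1, …:
  i=0: 5819   i=1: 4897   i=2: 1063   i=3: 6182
  i=4: 5284   i=5: 1238   i=6: 5834   i=7: 1171
  i=8: 5228   i=9: 6524     …   i=76: 6935
  i=77: 2226
Match at i=77, j=38: e = 77·85 + 38 = 6583.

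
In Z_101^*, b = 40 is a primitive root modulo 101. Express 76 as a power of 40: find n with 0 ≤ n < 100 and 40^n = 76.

Baby-step giant-step with m = ceil(sqrt(100)) = 10.
Baby table (40^j mod 101 for j=0..9):
  0:1  1:40  2:85  3:67  4:54  5:39  6:45  7:83
  8:88  9:86
Giant step factor: 40^(-10) ≡ 17 (mod 101).
Scan 76·17^i mod 101 for i = 0, 1, …:
  i=0: 76   i=1: 80   i=2: 47   i=3: 92
  i=4: 49   i=5: 25   i=6: 21   i=7: 54
Match at i=7, j=4: n = 7·10 + 4 = 74.

74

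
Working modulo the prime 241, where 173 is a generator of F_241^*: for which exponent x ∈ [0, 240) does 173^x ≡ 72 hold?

194

Baby-step giant-step with m = ceil(sqrt(240)) = 16.
Baby table (173^j mod 241 for j=0..15):
  0:1  1:173  2:45  3:73  4:97  5:152  6:27  7:92
  8:10  9:43  10:209  11:7  12:6  13:74  14:29  15:197
Giant step factor: 173^(-16) ≡ 94 (mod 241).
Scan 72·94^i mod 241 for i = 0, 1, …:
  i=0: 72   i=1: 20   i=2: 193   i=3: 67
  i=4: 32   i=5: 116   i=6: 59   i=7: 3
  i=8: 41   i=9: 239   i=10: 53   i=11: 162
  i=12: 45
Match at i=12, j=2: x = 12·16 + 2 = 194.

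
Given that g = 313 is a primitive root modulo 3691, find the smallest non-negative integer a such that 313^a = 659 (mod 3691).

Baby-step giant-step with m = ceil(sqrt(3690)) = 61.
Baby table (313^j mod 3691 for j=0..60):
  0:1  1:313  2:2003  3:3160  4:3583  5:3106  6:1445  7:1983
  8:591  9:433  10:2653  11:3605  12:2610  13:1219  14:1374  15:1906
  16:2327  17:1224  18:2939  19:848  20:3363  21:684  22:14  23:691
  24:2205  25:3639  26:2179  27:2883  28:1775  29:1925  30:892  31:2371
  32:232  33:2487  34:3321  35:2302  36:781  37:847  38:3050  39:2372
  40:545  41:799  42:2790  43:2194  44:196  45:2292  46:1342  47:2963
  48:978  49:3452  50:2704  51:1113  52:1415  53:3666  54:3248  55:1599
  56:2202  57:2700  58:3552  59:785  60:2099
Giant step factor: 313^(-61) ≡ 671 (mod 3691).
Scan 659·671^i mod 3691 for i = 0, 1, …:
  i=0: 659   i=1: 2960   i=2: 402   i=3: 299
  i=4: 1315   i=5: 216   i=6: 987   i=7: 1588
  i=8: 2540   i=9: 2789     …   i=36: 1188
  i=37: 3583
Match at i=37, j=4: a = 37·61 + 4 = 2261.

2261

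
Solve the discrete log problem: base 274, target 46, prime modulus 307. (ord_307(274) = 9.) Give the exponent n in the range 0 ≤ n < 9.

5

Successive powers of 274 modulo 307:
  274^0=1  274^1=274  274^2=168  274^3=289  274^4=287  274^5=46
So 274^5 ≡ 46 (mod 307), giving n = 5.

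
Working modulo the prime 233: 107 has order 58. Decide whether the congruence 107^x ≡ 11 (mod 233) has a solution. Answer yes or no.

no

11 ∈ ⟨107⟩ iff 11^58 ≡ 1 (mod 233), since |⟨107⟩| = 58.
11^58 mod 233 = 144.
Since 144 ≠ 1, 11 does not lie in the subgroup.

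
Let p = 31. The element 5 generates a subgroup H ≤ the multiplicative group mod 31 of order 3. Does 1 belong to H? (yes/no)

yes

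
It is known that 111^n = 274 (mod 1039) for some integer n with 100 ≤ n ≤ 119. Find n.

Compute 111^100 mod 1039 = 224, then multiply by 111 repeatedly:
  111^100=224  111^101=967  111^102=320  111^103=194  111^104=754
  111^105=574  111^106=335  111^107=820  111^108=627  111^109=1023
  111^110=302  111^111=274
Found 274 at exponent 111.

111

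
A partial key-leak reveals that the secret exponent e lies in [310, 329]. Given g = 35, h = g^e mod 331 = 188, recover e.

Compute 35^310 mod 331 = 198, then multiply by 35 repeatedly:
  35^310=198  35^311=310  35^312=258  35^313=93  35^314=276
  35^315=61  35^316=149  35^317=250  35^318=144  35^319=75
  35^320=308  35^321=188
Found 188 at exponent 321.

321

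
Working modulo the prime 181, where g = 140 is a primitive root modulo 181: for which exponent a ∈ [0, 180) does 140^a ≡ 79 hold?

Baby-step giant-step with m = ceil(sqrt(180)) = 14.
Baby table (140^j mod 181 for j=0..13):
  0:1  1:140  2:52  3:40  4:170  5:89  6:152  7:103
  8:121  9:107  10:138  11:134  12:117  13:90
Giant step factor: 140^(-14) ≡ 106 (mod 181).
Scan 79·106^i mod 181 for i = 0, 1, …:
  i=0: 79   i=1: 48   i=2: 20   i=3: 129
  i=4: 99   i=5: 177   i=6: 119   i=7: 125
  i=8: 37   i=9: 121
Match at i=9, j=8: a = 9·14 + 8 = 134.

134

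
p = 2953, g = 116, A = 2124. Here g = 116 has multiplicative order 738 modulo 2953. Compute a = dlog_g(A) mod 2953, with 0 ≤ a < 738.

135

Baby-step giant-step with m = ceil(sqrt(738)) = 28.
Baby table (116^j mod 2953 for j=0..27):
  0:1  1:116  2:1644  3:1712  4:741  5:319  6:1568  7:1755
  8:2776  9:139  10:1359  11:1135  12:1728  13:2597  14:46  15:2383
  16:1799  17:1974  18:1603  19:2862  20:1256  21:999  22:717  23:488
  24:501  25:2009  26:2710  27:1342
Giant step factor: 116^(-28) ≡ 2639 (mod 2953).
Scan 2124·2639^i mod 2953 for i = 0, 1, …:
  i=0: 2124   i=1: 442   i=2: 3   i=3: 2011
  i=4: 488
Match at i=4, j=23: a = 4·28 + 23 = 135.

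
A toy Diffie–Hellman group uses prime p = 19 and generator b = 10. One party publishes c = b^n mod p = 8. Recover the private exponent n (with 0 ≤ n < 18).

15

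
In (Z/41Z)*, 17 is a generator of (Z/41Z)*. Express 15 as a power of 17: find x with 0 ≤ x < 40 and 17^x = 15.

29

Successive powers of 17 modulo 41:
  17^0=1  17^1=17  17^2=2  17^3=34  17^4=4  17^5=27
  17^6=8  17^7=13  17^8=16  17^9=26  17^10=32  17^11=11
  17^12=23  17^13=22  17^14=5  17^15=3  17^16=10  17^17=6
  17^18=20  17^19=12  17^20=40  17^21=24  17^22=39  17^23=7
  17^24=37  17^25=14  17^26=33  17^27=28  17^28=25  17^29=15
So 17^29 ≡ 15 (mod 41), giving x = 29.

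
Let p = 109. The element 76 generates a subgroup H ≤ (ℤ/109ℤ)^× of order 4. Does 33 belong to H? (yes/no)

33 ∈ ⟨76⟩ iff 33^4 ≡ 1 (mod 109), since |⟨76⟩| = 4.
33^4 mod 109 = 1.
Since 1 = 1, 33 lies in the subgroup.

yes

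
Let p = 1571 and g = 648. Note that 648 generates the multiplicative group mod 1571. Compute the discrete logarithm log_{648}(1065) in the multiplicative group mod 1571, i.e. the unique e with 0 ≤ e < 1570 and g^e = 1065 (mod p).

561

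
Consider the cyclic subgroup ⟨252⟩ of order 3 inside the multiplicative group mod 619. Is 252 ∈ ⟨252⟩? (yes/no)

252 ∈ ⟨252⟩ iff 252^3 ≡ 1 (mod 619), since |⟨252⟩| = 3.
252^3 mod 619 = 1.
Since 1 = 1, 252 lies in the subgroup.

yes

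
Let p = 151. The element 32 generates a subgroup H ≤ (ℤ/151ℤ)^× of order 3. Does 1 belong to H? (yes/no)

⟨32⟩ has order 3; its elements mod 151 are {1, 32, 118}.
1 is in this set.

yes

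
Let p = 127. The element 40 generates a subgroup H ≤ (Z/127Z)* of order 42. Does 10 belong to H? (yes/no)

10 ∈ ⟨40⟩ iff 10^42 ≡ 1 (mod 127), since |⟨40⟩| = 42.
10^42 mod 127 = 1.
Since 1 = 1, 10 lies in the subgroup.

yes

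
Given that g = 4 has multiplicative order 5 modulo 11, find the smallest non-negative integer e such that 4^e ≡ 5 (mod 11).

Successive powers of 4 modulo 11:
  4^0=1  4^1=4  4^2=5
So 4^2 ≡ 5 (mod 11), giving e = 2.

2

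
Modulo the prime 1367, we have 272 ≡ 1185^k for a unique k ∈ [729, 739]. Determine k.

Compute 1185^729 mod 1367 = 1012, then multiply by 1185 repeatedly:
  1185^729=1012  1185^730=361  1185^731=1281  1185^732=615  1185^733=164
  1185^734=226  1185^735=1245  1185^736=332  1185^737=1091  1185^738=1020
  1185^739=272
Found 272 at exponent 739.

739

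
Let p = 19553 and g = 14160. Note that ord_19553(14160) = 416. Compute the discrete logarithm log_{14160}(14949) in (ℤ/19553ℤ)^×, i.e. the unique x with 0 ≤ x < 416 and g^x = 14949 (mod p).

113

Baby-step giant-step with m = ceil(sqrt(416)) = 21.
Baby table (14160^j mod 19553 for j=0..20):
  0:1  1:14160  2:9138  3:11879  4:11734  5:11599  6:16193  7:14402
  8:14083  9:13786  10:12161  11:16042  12:7519  13:2955  14:18933  15:97
  16:4810  17:6501  18:18189  19:4124  20:10582
Giant step factor: 14160^(-21) ≡ 10843 (mod 19553).
Scan 14949·10843^i mod 19553 for i = 0, 1, …:
  i=0: 14949   i=1: 17190   i=2: 11974   i=3: 2162
  i=4: 18072   i=5: 14083
Match at i=5, j=8: x = 5·21 + 8 = 113.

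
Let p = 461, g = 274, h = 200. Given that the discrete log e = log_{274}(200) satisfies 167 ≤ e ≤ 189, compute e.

187

Compute 274^167 mod 461 = 34, then multiply by 274 repeatedly:
  274^167=34  274^168=96  274^169=27  274^170=22  274^171=35
  274^172=370  274^173=421  274^174=104  274^175=375  274^176=408
  274^177=230  274^178=324  274^179=264  274^180=420  274^181=291
  274^182=442  274^183=326  274^184=351  274^185=286  274^186=455
  274^187=200
Found 200 at exponent 187.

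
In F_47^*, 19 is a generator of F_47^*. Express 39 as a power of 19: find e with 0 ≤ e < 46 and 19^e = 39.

15

Successive powers of 19 modulo 47:
  19^0=1  19^1=19  19^2=32  19^3=44  19^4=37  19^5=45
  19^6=9  19^7=30  19^8=6  19^9=20  19^10=4  19^11=29
  19^12=34  19^13=35  19^14=7  19^15=39
So 19^15 ≡ 39 (mod 47), giving e = 15.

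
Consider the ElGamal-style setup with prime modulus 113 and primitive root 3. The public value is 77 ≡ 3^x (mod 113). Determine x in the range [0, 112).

Baby-step giant-step with m = ceil(sqrt(112)) = 11.
Baby table (3^j mod 113 for j=0..10):
  0:1  1:3  2:9  3:27  4:81  5:17  6:51  7:40
  8:7  9:21  10:63
Giant step factor: 3^(-11) ≡ 58 (mod 113).
Scan 77·58^i mod 113 for i = 0, 1, …:
  i=0: 77   i=1: 59   i=2: 32   i=3: 48
  i=4: 72   i=5: 108   i=6: 49   i=7: 17
Match at i=7, j=5: x = 7·11 + 5 = 82.

82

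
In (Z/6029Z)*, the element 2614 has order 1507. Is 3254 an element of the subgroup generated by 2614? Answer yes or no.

yes

3254 ∈ ⟨2614⟩ iff 3254^1507 ≡ 1 (mod 6029), since |⟨2614⟩| = 1507.
3254^1507 mod 6029 = 1.
Since 1 = 1, 3254 lies in the subgroup.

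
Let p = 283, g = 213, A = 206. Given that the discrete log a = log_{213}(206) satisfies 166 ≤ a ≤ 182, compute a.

Compute 213^166 mod 283 = 90, then multiply by 213 repeatedly:
  213^166=90  213^167=209  213^168=86  213^169=206
Found 206 at exponent 169.

169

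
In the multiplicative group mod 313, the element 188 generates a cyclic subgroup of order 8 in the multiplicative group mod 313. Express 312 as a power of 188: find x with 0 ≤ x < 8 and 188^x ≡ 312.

Successive powers of 188 modulo 313:
  188^0=1  188^1=188  188^2=288  188^3=308  188^4=312
So 188^4 ≡ 312 (mod 313), giving x = 4.

4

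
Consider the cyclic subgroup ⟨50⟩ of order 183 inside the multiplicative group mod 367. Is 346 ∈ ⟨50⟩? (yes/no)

yes

346 ∈ ⟨50⟩ iff 346^183 ≡ 1 (mod 367), since |⟨50⟩| = 183.
346^183 mod 367 = 1.
Since 1 = 1, 346 lies in the subgroup.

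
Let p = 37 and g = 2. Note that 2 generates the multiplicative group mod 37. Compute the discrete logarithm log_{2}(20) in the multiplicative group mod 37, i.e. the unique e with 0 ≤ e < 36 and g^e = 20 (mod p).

25

Successive powers of 2 modulo 37:
  2^0=1  2^1=2  2^2=4  2^3=8  2^4=16  2^5=32
  2^6=27  2^7=17  2^8=34  2^9=31  2^10=25  2^11=13
  2^12=26  2^13=15  2^14=30  2^15=23  2^16=9  2^17=18
  2^18=36  2^19=35  2^20=33  2^21=29  2^22=21  2^23=5
  2^24=10  2^25=20
So 2^25 ≡ 20 (mod 37), giving e = 25.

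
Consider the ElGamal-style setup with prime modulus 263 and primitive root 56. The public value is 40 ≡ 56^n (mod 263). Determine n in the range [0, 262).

145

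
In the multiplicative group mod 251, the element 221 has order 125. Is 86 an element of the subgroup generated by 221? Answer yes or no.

86 ∈ ⟨221⟩ iff 86^125 ≡ 1 (mod 251), since |⟨221⟩| = 125.
86^125 mod 251 = 1.
Since 1 = 1, 86 lies in the subgroup.

yes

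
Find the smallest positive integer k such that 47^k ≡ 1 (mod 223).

111

The order of 47 must divide p − 1 = 222 = 2 · 3 · 37.
Divisors: 1, 2, 3, 6, 37, 74, 111, 222.
Check each in increasing order: 47^1 ≡ 47;  47^2 ≡ 202;  47^3 ≡ 128;  47^6 ≡ 105;  47^37 ≡ 183;  47^74 ≡ 39;  47^111 ≡ 1.
Smallest exponent giving 1 is 111.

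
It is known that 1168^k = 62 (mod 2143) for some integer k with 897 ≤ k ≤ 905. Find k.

899

Compute 1168^897 mod 2143 = 1918, then multiply by 1168 repeatedly:
  1168^897=1918  1168^898=789  1168^899=62
Found 62 at exponent 899.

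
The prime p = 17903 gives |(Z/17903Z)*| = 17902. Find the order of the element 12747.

The order of 12747 must divide p − 1 = 17902 = 2 · 8951.
Divisors: 1, 2, 8951, 17902.
Check each in increasing order: 12747^1 ≡ 12747;  12747^2 ≡ 16284;  12747^8951 ≡ 17902;  12747^17902 ≡ 1.
Smallest exponent giving 1 is 17902.

17902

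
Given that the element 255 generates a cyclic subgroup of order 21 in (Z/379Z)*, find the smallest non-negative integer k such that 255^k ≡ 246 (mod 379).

Successive powers of 255 modulo 379:
  255^0=1  255^1=255  255^2=216  255^3=125  255^4=39  255^5=91
  255^6=86  255^7=327  255^8=5  255^9=138  255^10=322  255^11=246
So 255^11 ≡ 246 (mod 379), giving k = 11.

11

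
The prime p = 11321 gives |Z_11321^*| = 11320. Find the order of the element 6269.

11320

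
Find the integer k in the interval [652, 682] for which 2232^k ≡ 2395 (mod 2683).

656

Compute 2232^652 mod 2683 = 1691, then multiply by 2232 repeatedly:
  2232^652=1691  2232^653=2014  2232^654=1223  2232^655=1125  2232^656=2395
Found 2395 at exponent 656.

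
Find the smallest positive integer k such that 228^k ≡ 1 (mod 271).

135

The order of 228 must divide p − 1 = 270 = 2 · 3^3 · 5.
Divisors: 1, 2, 3, 5, 6, 9, 10, 15, 18, 27, 30, 45, 54, 90, 135, 270.
Check each in increasing order: 228^1 ≡ 228;  228^2 ≡ 223;  228^3 ≡ 167;  228^5 ≡ 114;  228^6 ≡ 247;  228^9 ≡ 57;  228^10 ≡ 259;  228^15 ≡ 258;  228^18 ≡ 268;  228^27 ≡ 100;  228^30 ≡ 169;  228^45 ≡ 242;  228^54 ≡ 244;  228^90 ≡ 28;  228^135 ≡ 1.
Smallest exponent giving 1 is 135.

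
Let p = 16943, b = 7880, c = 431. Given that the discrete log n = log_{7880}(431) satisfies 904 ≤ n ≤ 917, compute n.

916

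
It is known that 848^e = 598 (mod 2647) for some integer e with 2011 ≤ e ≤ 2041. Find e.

Compute 848^2011 mod 2647 = 2224, then multiply by 848 repeatedly:
  848^2011=2224  848^2012=1288  848^2013=1660  848^2014=2123  848^2015=344
  848^2016=542  848^2017=1685  848^2018=2147  848^2019=2167  848^2020=598
Found 598 at exponent 2020.

2020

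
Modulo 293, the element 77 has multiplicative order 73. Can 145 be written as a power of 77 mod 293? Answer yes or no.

no

145 ∈ ⟨77⟩ iff 145^73 ≡ 1 (mod 293), since |⟨77⟩| = 73.
145^73 mod 293 = 292.
Since 292 ≠ 1, 145 does not lie in the subgroup.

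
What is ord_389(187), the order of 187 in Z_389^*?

97

The order of 187 must divide p − 1 = 388 = 2^2 · 97.
Divisors: 1, 2, 4, 97, 194, 388.
Check each in increasing order: 187^1 ≡ 187;  187^2 ≡ 348;  187^4 ≡ 125;  187^97 ≡ 1.
Smallest exponent giving 1 is 97.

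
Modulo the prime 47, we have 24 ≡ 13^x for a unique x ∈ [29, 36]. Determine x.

Compute 13^29 mod 47 = 44, then multiply by 13 repeatedly:
  13^29=44  13^30=8  13^31=10  13^32=36  13^33=45
  13^34=21  13^35=38  13^36=24
Found 24 at exponent 36.

36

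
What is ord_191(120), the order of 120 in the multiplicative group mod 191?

95

The order of 120 must divide p − 1 = 190 = 2 · 5 · 19.
Divisors: 1, 2, 5, 10, 19, 38, 95, 190.
Check each in increasing order: 120^1 ≡ 120;  120^2 ≡ 75;  120^5 ≡ 6;  120^10 ≡ 36;  120^19 ≡ 49;  120^38 ≡ 109;  120^95 ≡ 1.
Smallest exponent giving 1 is 95.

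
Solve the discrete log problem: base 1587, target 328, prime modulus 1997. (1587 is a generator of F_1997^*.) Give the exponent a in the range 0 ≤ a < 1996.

1336

Baby-step giant-step with m = ceil(sqrt(1996)) = 45.
Baby table (1587^j mod 1997 for j=0..44):
  0:1  1:1587  2:352  3:1461  4:90  5:1043  6:1725  7:1685
  8:112  9:11  10:1481  11:1875  12:95  13:990  14:1488  15:1002
  16:562  17:1232  18:121  19:315  20:655  21:1045  22:905  23:392
  24:1037  25:191  26:1570  27:1331  28:1468  29:1214  30:1510  31:1967
  32:318  33:1422  34:104  35:1294  36:662  37:172  38:1372  39:634
  40:1667  41:1501  42:1663  43:1144  44:255
Giant step factor: 1587^(-45) ≡ 99 (mod 1997).
Scan 328·99^i mod 1997 for i = 0, 1, …:
  i=0: 328   i=1: 520   i=2: 1555   i=3: 176
  i=4: 1448   i=5: 1565   i=6: 1166   i=7: 1605
  i=8: 1132   i=9: 236     …   i=28: 1210
  i=29: 1967
Match at i=29, j=31: a = 29·45 + 31 = 1336.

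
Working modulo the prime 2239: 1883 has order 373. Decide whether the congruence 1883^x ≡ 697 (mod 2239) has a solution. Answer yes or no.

697 ∈ ⟨1883⟩ iff 697^373 ≡ 1 (mod 2239), since |⟨1883⟩| = 373.
697^373 mod 2239 = 296.
Since 296 ≠ 1, 697 does not lie in the subgroup.

no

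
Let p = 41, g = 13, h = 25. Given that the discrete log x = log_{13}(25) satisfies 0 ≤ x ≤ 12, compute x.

Compute 13^0 mod 41 = 1, then multiply by 13 repeatedly:
  13^0=1  13^1=13  13^2=5  13^3=24  13^4=25
Found 25 at exponent 4.

4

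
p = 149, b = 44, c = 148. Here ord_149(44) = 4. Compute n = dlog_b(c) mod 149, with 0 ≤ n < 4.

Successive powers of 44 modulo 149:
  44^0=1  44^1=44  44^2=148
So 44^2 ≡ 148 (mod 149), giving n = 2.

2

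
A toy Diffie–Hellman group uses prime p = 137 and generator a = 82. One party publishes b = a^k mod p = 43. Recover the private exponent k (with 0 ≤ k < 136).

Successive powers of 82 modulo 137:
  82^0=1  82^1=82  82^2=11  82^3=80  82^4=121  82^5=58
  82^6=98  82^7=90  82^8=119  82^9=31  82^10=76  82^11=67
  82^12=14  82^13=52  82^14=17  82^15=24  82^16=50  82^17=127
  82^18=2  82^19=27  82^20=22  82^21=23  82^22=105  82^23=116
  82^24=59  82^25=43
So 82^25 ≡ 43 (mod 137), giving k = 25.

25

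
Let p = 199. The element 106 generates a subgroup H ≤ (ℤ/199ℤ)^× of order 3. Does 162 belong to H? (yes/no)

no

⟨106⟩ has order 3; its elements mod 199 are {1, 92, 106}.
162 is not in this set.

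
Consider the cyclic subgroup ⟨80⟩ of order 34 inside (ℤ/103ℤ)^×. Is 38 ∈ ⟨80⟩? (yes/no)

no

38 ∈ ⟨80⟩ iff 38^34 ≡ 1 (mod 103), since |⟨80⟩| = 34.
38^34 mod 103 = 56.
Since 56 ≠ 1, 38 does not lie in the subgroup.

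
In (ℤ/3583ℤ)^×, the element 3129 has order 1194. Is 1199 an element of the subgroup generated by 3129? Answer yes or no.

yes

1199 ∈ ⟨3129⟩ iff 1199^1194 ≡ 1 (mod 3583), since |⟨3129⟩| = 1194.
1199^1194 mod 3583 = 1.
Since 1 = 1, 1199 lies in the subgroup.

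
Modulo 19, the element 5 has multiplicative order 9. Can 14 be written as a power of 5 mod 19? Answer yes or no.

⟨5⟩ has order 9; its elements mod 19 are {1, 4, 5, 6, 7, 9, 11, 16, 17}.
14 is not in this set.

no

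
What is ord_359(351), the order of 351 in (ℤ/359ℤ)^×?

358

The order of 351 must divide p − 1 = 358 = 2 · 179.
Divisors: 1, 2, 179, 358.
Check each in increasing order: 351^1 ≡ 351;  351^2 ≡ 64;  351^179 ≡ 358;  351^358 ≡ 1.
Smallest exponent giving 1 is 358.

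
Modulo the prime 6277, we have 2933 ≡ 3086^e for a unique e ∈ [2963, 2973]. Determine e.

2965

Compute 3086^2963 mod 6277 = 4931, then multiply by 3086 repeatedly:
  3086^2963=4931  3086^2964=1618  3086^2965=2933
Found 2933 at exponent 2965.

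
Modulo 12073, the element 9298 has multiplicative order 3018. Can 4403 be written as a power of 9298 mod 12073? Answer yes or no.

4403 ∈ ⟨9298⟩ iff 4403^3018 ≡ 1 (mod 12073), since |⟨9298⟩| = 3018.
4403^3018 mod 12073 = 12072.
Since 12072 ≠ 1, 4403 does not lie in the subgroup.

no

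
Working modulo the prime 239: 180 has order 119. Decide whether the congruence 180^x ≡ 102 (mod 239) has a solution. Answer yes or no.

102 ∈ ⟨180⟩ iff 102^119 ≡ 1 (mod 239), since |⟨180⟩| = 119.
102^119 mod 239 = 1.
Since 1 = 1, 102 lies in the subgroup.

yes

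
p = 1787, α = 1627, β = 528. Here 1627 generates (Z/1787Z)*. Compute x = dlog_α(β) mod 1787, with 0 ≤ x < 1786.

1127

Baby-step giant-step with m = ceil(sqrt(1786)) = 43.
Baby table (1627^j mod 1787 for j=0..42):
  0:1  1:1627  2:582  3:1591  4:981  5:296  6:889  7:720
  8:955  9:882  10:53  11:455  12:467  13:334  14:170  15:1392
  16:655  17:633  18:579  19:284  20:1022  21:884  22:1520  23:1619
  24:75  25:509  26:762  27:1383  28:308  29:756  30:556  31:390
  32:145  33:31  34:401  35:172  36:1072  37:32  38:241  39:754
  40:876  41:1013  42:537
Giant step factor: 1627^(-43) ≡ 1030 (mod 1787).
Scan 528·1030^i mod 1787 for i = 0, 1, …:
  i=0: 528   i=1: 592   i=2: 393   i=3: 928
  i=4: 1582   i=5: 1503   i=6: 548   i=7: 1535
  i=8: 1342   i=9: 909     …   i=25: 1656
  i=26: 882
Match at i=26, j=9: x = 26·43 + 9 = 1127.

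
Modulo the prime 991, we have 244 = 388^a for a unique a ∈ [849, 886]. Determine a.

874

Compute 388^849 mod 991 = 867, then multiply by 388 repeatedly:
  388^849=867  388^850=447  388^851=11  388^852=304  388^853=23
  388^854=5  388^855=949  388^856=551  388^857=723  388^858=71
  388^859=791  388^860=689  388^861=753  388^862=810  388^863=133
  388^864=72  388^865=188  388^866=601  388^867=303  388^868=626
  388^869=93  388^870=408  388^871=735  388^872=763  388^873=726
  388^874=244
Found 244 at exponent 874.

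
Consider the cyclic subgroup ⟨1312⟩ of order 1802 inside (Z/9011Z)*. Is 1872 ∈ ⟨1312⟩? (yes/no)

yes

1872 ∈ ⟨1312⟩ iff 1872^1802 ≡ 1 (mod 9011), since |⟨1312⟩| = 1802.
1872^1802 mod 9011 = 1.
Since 1 = 1, 1872 lies in the subgroup.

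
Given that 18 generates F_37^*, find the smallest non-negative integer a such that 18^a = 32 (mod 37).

Successive powers of 18 modulo 37:
  18^0=1  18^1=18  18^2=28  18^3=23  18^4=7  18^5=15
  18^6=11  18^7=13  18^8=12  18^9=31  18^10=3  18^11=17
  18^12=10  18^13=32
So 18^13 ≡ 32 (mod 37), giving a = 13.

13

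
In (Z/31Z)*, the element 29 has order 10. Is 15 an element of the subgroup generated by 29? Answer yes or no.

⟨29⟩ has order 10; its elements mod 31 are {1, 2, 4, 8, 15, 16, 23, 27, 29, 30}.
15 is in this set.

yes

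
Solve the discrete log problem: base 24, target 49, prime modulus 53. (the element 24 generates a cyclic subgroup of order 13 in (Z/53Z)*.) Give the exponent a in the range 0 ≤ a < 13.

4

Successive powers of 24 modulo 53:
  24^0=1  24^1=24  24^2=46  24^3=44  24^4=49
So 24^4 ≡ 49 (mod 53), giving a = 4.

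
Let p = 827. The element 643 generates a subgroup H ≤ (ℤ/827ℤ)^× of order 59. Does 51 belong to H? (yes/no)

51 ∈ ⟨643⟩ iff 51^59 ≡ 1 (mod 827), since |⟨643⟩| = 59.
51^59 mod 827 = 826.
Since 826 ≠ 1, 51 does not lie in the subgroup.

no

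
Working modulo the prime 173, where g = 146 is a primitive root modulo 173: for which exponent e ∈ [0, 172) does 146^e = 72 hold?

23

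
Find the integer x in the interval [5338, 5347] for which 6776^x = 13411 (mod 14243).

5346

Compute 6776^5338 mod 14243 = 7037, then multiply by 6776 repeatedly:
  6776^5338=7037  6776^5339=11391  6776^5340=2599  6776^5341=6476  6776^5342=12936
  6776^5343=2914  6776^5344=4466  6776^5345=9484  6776^5346=13411
Found 13411 at exponent 5346.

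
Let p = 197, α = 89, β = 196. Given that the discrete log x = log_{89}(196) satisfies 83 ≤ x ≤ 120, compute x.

98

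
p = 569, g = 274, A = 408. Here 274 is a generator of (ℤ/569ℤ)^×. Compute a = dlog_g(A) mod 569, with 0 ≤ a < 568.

Baby-step giant-step with m = ceil(sqrt(568)) = 24.
Baby table (274^j mod 569 for j=0..23):
  0:1  1:274  2:537  3:336  4:455  5:59  6:234  7:388
  8:478  9:102  10:67  11:150  12:132  13:321  14:328  15:539
  16:315  17:391  18:162  19:6  20:506  21:377  22:309  23:454
Giant step factor: 274^(-24) ≡ 262 (mod 569).
Scan 408·262^i mod 569 for i = 0, 1, …:
  i=0: 408   i=1: 493   i=2: 3   i=3: 217
  i=4: 523   i=5: 466   i=6: 326   i=7: 62
  i=8: 312   i=9: 377
Match at i=9, j=21: a = 9·24 + 21 = 237.

237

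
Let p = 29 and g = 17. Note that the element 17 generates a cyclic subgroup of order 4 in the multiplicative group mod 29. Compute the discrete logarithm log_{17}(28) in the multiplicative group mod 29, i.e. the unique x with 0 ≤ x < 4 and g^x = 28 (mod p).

2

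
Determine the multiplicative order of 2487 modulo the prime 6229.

6228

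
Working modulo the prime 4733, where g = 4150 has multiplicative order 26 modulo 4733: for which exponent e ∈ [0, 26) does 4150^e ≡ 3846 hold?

2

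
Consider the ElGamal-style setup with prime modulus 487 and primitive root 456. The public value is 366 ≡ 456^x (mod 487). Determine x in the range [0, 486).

365

Baby-step giant-step with m = ceil(sqrt(486)) = 23.
Baby table (456^j mod 487 for j=0..22):
  0:1  1:456  2:474  3:403  4:169  5:118  6:238  7:414
  8:315  9:462  10:288  11:325  12:152  13:158  14:459  15:381
  16:364  17:404  18:138  19:105  20:154  21:96  22:433
Giant step factor: 456^(-23) ≡ 471 (mod 487).
Scan 366·471^i mod 487 for i = 0, 1, …:
  i=0: 366   i=1: 475   i=2: 192   i=3: 337
  i=4: 452   i=5: 73   i=6: 293   i=7: 182
  i=8: 10   i=9: 327     …   i=14: 173
  i=15: 154
Match at i=15, j=20: x = 15·23 + 20 = 365.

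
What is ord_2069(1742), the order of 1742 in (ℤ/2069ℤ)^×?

1034

The order of 1742 must divide p − 1 = 2068 = 2^2 · 11 · 47.
Divisors: 1, 2, 4, 11, 22, 44, 47, 94, 188, 517, 1034, 2068.
Check each in increasing order: 1742^1 ≡ 1742;  1742^2 ≡ 1410;  1742^4 ≡ 1860;  1742^11 ≡ 1129;  1742^22 ≡ 137;  1742^44 ≡ 148;  1742^47 ≡ 1398;  1742^94 ≡ 1268;  1742^188 ≡ 211;  1742^517 ≡ 2068;  1742^1034 ≡ 1.
Smallest exponent giving 1 is 1034.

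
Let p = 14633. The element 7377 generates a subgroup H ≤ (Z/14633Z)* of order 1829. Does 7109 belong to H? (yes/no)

no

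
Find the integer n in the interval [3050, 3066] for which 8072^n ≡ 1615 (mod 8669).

3056

Compute 8072^3050 mod 8669 = 618, then multiply by 8072 repeatedly:
  8072^3050=618  8072^3051=3821  8072^3052=7479  8072^3053=8241  8072^3054=4115
  8072^3055=5341  8072^3056=1615
Found 1615 at exponent 3056.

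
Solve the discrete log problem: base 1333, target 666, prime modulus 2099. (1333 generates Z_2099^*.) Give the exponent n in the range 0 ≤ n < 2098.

1399

Baby-step giant-step with m = ceil(sqrt(2098)) = 46.
Baby table (1333^j mod 2099 for j=0..45):
  0:1  1:1333  2:1135  3:1675  4:1538  5:1530  6:1361  7:677
  8:1970  9:161  10:515  11:122  12:1003  13:2035  14:747  15:825
  16:1948  17:221  18:733  19:1054  20:751  21:1959  22:191  23:624
  24:588  25:877  26:1997  27:469  28:1774  29:1268  30:549  31:1365
  32:1811  33:213  34:564  35:370  36:2044  37:150  38:545  39:231
  40:1469  41:1909  42:709  43:547  44:798  45:1640
Giant step factor: 1333^(-46) ≡ 1369 (mod 2099).
Scan 666·1369^i mod 2099 for i = 0, 1, …:
  i=0: 666   i=1: 788   i=2: 1985   i=3: 1359
  i=4: 757   i=5: 1526   i=6: 589   i=7: 325
  i=8: 2036   i=9: 1911     …   i=29: 1626
  i=30: 1054
Match at i=30, j=19: n = 30·46 + 19 = 1399.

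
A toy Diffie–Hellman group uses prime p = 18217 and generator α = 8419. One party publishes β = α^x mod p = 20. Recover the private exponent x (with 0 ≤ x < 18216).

Baby-step giant-step with m = ceil(sqrt(18216)) = 135.
Baby table (8419^j mod 18217 for j=0..134):
  0:1  1:8419  2:15431  3:8162  4:1354  5:13701  6:16892  7:11846
  8:11616  9:6248  10:9433  11:8524  12:6793  13:7104  14:2165  15:10135
  16:16354  17:240  18:16690  19:5389  20:9661  21:15271  22:9180  23:9906
  24:1188  25:639  26:5726  27:5012  28:5456  29:9007  30:10779  31:9524
  32:9539  33:8305  34:2949  35:16077  36:18170  37:5081  38:3423  39:17160
  40:9230  41:11865  42:7624  43:7965  44:558  45:16033  46:12074  47:146
  48:8635  49:12235  50:7547  51:15514  52:14693  53:6937  54:17118  55:1755
  56:1358  57:10943  58:5748  59:8060  60:17032  61:6401  62:4133  63:1257
  64:16823  65:13879  66:3463  67:7797  68:7092  69:10439  70:7133  71:9495
  72:2209  73:16231  74:3072  75:13245  76:3398  77:7072  78:6012  79:8202
  80:10208  81:11563  82:15466  83:11355  84:13146  85:7899  86:9631  87:17739
  88:1675  89:1867  90:15219  91:8600  92:9042  93:13972  94:3099  95:3737
  96:1044  97:8842  98:6136  99:13789  100:10867  101:3499  102:1192  103:16098
  104:12799  105:1226  106:10872  107:9160  108:5479  109:2257  110:1352  111:15080
  112:4247  113:13739  114:8908  115:15280  116:12083  117:3049  118:1778  119:12825
  120:1516  121:11304  122:2768  123:4249  124:12360  125:3336  126:13387  127:14791
  128:12234  129:17345  130:83  131:6531  132:5583  133:3417  134:3080
Giant step factor: 8419^(-135) ≡ 12466 (mod 18217).
Scan 20·12466^i mod 18217 for i = 0, 1, …:
  i=0: 20   i=1: 12499   i=2: 2533   i=3: 6317
  i=4: 13848   i=5: 4876   i=6: 12304   i=7: 12741
  i=8: 13500   i=9: 2354     …   i=107: 11817
  i=108: 8060
Match at i=108, j=59: x = 108·135 + 59 = 14639.

14639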